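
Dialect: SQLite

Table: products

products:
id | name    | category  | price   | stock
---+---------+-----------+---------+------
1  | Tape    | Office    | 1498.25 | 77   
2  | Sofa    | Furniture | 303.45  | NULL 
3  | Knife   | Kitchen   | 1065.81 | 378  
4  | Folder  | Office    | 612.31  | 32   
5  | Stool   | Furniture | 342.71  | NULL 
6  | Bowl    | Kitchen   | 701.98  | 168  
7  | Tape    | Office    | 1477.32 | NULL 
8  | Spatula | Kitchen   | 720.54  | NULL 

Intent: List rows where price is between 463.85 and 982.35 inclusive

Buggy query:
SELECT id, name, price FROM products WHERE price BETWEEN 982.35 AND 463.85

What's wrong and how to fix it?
Bug: BETWEEN expects the lower bound first; with 982.35 AND 463.85 the range is empty

Fix: Swap the bounds so the smaller value comes first

Corrected query:
SELECT id, name, price FROM products WHERE price BETWEEN 463.85 AND 982.35

Result:
id | name    | price 
---+---------+-------
4  | Folder  | 612.31
6  | Bowl    | 701.98
8  | Spatula | 720.54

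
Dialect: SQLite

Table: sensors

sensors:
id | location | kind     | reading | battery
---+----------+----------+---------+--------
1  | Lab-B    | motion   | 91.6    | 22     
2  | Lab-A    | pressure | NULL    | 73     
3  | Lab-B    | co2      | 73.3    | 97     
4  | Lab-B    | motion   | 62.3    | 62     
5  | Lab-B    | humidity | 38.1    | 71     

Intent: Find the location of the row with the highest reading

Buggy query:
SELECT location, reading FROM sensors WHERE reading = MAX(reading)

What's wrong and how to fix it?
Bug: MAX(reading) is an aggregate and cannot be used directly in WHERE

Fix: Wrap MAX in a scalar subquery so WHERE compares against a single value

Corrected query:
SELECT location, reading FROM sensors WHERE reading = (SELECT MAX(reading) FROM sensors)

Result:
location | reading
---------+--------
Lab-B    | 91.6   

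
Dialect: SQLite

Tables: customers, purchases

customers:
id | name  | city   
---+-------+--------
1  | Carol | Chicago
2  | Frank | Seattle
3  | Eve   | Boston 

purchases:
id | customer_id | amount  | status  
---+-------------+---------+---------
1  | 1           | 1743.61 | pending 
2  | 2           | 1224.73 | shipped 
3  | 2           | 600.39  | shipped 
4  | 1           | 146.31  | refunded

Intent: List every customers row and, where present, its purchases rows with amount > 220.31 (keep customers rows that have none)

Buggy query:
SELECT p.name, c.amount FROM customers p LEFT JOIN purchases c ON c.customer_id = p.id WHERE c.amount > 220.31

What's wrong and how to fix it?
Bug: Filtering c.amount in WHERE discards the NULL rows produced by LEFT JOIN, turning it into an inner join

Fix: Move the right-table condition into the ON clause so unmatched parents are kept

Corrected query:
SELECT p.name, c.amount FROM customers p LEFT JOIN purchases c ON c.customer_id = p.id AND c.amount > 220.31

Result:
name  | amount 
------+--------
Carol | 1743.61
Frank | 600.39 
Frank | 1224.73
Eve   | NULL   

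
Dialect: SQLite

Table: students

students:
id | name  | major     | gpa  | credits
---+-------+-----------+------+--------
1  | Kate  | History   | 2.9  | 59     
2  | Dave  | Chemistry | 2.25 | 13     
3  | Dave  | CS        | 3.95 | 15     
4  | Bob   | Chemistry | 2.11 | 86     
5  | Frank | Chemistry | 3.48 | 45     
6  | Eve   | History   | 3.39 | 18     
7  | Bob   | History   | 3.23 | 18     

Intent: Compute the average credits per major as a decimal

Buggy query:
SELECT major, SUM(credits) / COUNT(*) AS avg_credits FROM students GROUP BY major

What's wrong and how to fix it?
Bug: Both operands are integers, so '/' performs integer division and truncates

Fix: Multiply by 1.0 (or CAST to REAL) to force floating-point division

Corrected query:
SELECT major, SUM(credits) * 1.0 / COUNT(*) AS avg_credits FROM students GROUP BY major

Result:
major     | avg_credits
----------+------------
CS        | 15         
Chemistry | 48         
History   | 31.666667  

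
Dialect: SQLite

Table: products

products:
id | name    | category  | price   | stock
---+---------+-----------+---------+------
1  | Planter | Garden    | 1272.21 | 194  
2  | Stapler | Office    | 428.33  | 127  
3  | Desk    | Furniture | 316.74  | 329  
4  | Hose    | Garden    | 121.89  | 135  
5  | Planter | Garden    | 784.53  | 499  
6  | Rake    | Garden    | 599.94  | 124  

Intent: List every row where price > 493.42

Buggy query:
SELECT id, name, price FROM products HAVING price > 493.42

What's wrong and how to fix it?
Bug: This is a non-aggregate query (no GROUP BY, no aggregates), so in SQLite the HAVING clause is invalid here; a row-level condition belongs in WHERE

Fix: Use WHERE for row-level filtering

Corrected query:
SELECT id, name, price FROM products WHERE price > 493.42

Result:
id | name    | price  
---+---------+--------
1  | Planter | 1272.21
5  | Planter | 784.53 
6  | Rake    | 599.94 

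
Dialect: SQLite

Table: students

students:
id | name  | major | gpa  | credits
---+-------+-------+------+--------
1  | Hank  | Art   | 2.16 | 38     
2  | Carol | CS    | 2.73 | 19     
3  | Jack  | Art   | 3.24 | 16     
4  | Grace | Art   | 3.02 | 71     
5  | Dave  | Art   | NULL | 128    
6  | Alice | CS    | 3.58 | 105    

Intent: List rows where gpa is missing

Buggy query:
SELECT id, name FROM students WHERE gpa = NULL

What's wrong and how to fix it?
Bug: '= NULL' is always unknown in SQL three-valued logic, so no rows match

Fix: Use IS NULL to test for NULL

Corrected query:
SELECT id, name FROM students WHERE gpa IS NULL

Result:
id | name
---+-----
5  | Dave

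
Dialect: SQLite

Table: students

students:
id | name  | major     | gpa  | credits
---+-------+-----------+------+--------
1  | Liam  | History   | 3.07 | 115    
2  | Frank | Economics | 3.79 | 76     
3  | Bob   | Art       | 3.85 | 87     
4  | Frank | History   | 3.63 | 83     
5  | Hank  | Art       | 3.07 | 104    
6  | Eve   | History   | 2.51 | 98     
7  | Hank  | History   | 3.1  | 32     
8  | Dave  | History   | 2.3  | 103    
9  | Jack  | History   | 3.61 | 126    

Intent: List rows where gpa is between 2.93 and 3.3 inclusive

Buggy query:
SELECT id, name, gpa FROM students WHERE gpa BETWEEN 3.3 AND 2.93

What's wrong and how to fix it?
Bug: BETWEEN expects the lower bound first; with 3.3 AND 2.93 the range is empty

Fix: Write BETWEEN 2.93 AND 3.3

Corrected query:
SELECT id, name, gpa FROM students WHERE gpa BETWEEN 2.93 AND 3.3

Result:
id | name | gpa 
---+------+-----
1  | Liam | 3.07
5  | Hank | 3.07
7  | Hank | 3.1 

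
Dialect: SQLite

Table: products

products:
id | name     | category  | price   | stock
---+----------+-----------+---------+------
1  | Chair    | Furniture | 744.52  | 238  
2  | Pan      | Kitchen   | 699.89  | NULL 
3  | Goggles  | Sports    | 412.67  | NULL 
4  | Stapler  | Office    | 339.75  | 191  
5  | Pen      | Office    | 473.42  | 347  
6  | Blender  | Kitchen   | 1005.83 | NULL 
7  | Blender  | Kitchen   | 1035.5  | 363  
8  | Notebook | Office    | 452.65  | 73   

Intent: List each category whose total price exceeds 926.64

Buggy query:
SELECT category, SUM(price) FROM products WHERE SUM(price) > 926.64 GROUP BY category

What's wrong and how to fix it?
Bug: Aggregate functions cannot appear in a WHERE clause

Fix: Move the aggregate condition to a HAVING clause

Corrected query:
SELECT category, SUM(price) FROM products GROUP BY category HAVING SUM(price) > 926.64

Result:
category | SUM(price)
---------+-----------
Kitchen  | 2741.22   
Office   | 1265.82   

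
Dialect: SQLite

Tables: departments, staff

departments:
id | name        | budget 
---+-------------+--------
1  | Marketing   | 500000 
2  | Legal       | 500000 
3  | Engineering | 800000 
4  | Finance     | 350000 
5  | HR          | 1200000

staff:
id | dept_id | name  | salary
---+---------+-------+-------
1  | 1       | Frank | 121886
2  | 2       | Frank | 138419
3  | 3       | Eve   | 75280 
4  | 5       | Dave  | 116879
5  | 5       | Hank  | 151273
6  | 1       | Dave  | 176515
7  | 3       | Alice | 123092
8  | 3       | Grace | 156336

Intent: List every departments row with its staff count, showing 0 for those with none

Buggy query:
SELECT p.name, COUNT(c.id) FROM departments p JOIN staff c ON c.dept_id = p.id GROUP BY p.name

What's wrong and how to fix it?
Bug: An inner join excludes parents with zero children

Fix: Use LEFT JOIN so parents without children still appear (COUNT(c.id) gives 0)

Corrected query:
SELECT p.name, COUNT(c.id) FROM departments p LEFT JOIN staff c ON c.dept_id = p.id GROUP BY p.name

Result:
name        | COUNT(c.id)
------------+------------
Engineering | 3          
Finance     | 0          
HR          | 2          
Legal       | 1          
Marketing   | 2          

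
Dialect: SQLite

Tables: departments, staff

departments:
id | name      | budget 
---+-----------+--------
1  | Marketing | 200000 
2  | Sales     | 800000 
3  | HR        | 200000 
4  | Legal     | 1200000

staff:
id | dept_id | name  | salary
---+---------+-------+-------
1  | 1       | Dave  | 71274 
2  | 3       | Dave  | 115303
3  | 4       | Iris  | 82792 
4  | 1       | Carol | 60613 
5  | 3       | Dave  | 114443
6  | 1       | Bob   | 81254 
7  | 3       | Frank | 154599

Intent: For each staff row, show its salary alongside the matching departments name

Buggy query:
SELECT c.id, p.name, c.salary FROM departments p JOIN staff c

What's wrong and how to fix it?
Bug: JOIN with no ON clause produces a cartesian product; every staff row pairs with every departments row

Fix: Specify the join condition linking the foreign key to the parent id

Corrected query:
SELECT c.id, p.name, c.salary FROM departments p JOIN staff c ON c.dept_id = p.id

Result:
id | name      | salary
---+-----------+-------
1  | Marketing | 71274 
2  | HR        | 115303
3  | Legal     | 82792 
4  | Marketing | 60613 
5  | HR        | 114443
6  | Marketing | 81254 
7  | HR        | 154599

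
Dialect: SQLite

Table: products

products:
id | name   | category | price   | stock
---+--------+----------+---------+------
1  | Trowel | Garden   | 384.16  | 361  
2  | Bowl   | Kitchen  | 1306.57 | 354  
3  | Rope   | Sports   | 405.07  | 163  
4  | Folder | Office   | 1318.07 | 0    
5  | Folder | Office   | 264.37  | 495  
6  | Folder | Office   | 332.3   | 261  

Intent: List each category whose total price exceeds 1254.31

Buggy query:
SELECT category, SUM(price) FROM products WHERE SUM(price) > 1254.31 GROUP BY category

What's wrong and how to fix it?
Bug: Aggregate functions cannot appear in a WHERE clause

Fix: Move the aggregate condition to a HAVING clause

Corrected query:
SELECT category, SUM(price) FROM products GROUP BY category HAVING SUM(price) > 1254.31

Result:
category | SUM(price)
---------+-----------
Kitchen  | 1306.57   
Office   | 1914.74   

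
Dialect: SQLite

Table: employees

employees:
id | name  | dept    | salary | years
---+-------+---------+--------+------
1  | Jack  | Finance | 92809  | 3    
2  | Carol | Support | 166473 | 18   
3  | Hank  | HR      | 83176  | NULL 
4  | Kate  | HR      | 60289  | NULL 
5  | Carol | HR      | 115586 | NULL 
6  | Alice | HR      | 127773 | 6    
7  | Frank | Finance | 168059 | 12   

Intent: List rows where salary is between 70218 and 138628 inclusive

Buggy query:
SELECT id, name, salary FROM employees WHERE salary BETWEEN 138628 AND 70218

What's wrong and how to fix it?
Bug: The bounds are reversed; BETWEEN a AND b requires a <= b to match anything

Fix: Swap the bounds so the smaller value comes first

Corrected query:
SELECT id, name, salary FROM employees WHERE salary BETWEEN 70218 AND 138628

Result:
id | name  | salary
---+-------+-------
1  | Jack  | 92809 
3  | Hank  | 83176 
5  | Carol | 115586
6  | Alice | 127773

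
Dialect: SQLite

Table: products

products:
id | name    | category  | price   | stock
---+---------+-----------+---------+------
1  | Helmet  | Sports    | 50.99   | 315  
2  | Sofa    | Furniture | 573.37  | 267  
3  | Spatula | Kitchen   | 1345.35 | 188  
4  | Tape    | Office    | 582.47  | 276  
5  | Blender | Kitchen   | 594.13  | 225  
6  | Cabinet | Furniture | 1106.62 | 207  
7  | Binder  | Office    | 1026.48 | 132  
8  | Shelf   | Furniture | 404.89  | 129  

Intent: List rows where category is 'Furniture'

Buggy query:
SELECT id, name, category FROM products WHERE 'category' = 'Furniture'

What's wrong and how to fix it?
Bug: 'category' in single quotes is a string literal, not the column; the comparison is literal-vs-literal and never true

Fix: Reference the column as category without single quotes

Corrected query:
SELECT id, name, category FROM products WHERE category = 'Furniture'

Result:
id | name    | category 
---+---------+----------
2  | Sofa    | Furniture
6  | Cabinet | Furniture
8  | Shelf   | Furniture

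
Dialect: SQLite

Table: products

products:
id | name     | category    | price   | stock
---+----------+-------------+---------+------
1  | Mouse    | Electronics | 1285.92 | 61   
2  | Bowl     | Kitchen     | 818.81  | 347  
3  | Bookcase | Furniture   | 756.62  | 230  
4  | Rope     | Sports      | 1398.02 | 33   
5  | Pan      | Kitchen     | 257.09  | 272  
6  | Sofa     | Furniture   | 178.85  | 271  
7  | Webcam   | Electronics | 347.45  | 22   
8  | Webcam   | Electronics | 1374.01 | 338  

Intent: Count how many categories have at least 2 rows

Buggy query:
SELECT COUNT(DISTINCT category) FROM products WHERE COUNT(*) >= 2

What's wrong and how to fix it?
Bug: WHERE filters individual rows, not groups, so a group-level COUNT is invalid there

Fix: Use a subquery that GROUPs and filters with HAVING, then count its rows

Corrected query:
SELECT COUNT(*) FROM (SELECT category FROM products GROUP BY category HAVING COUNT(*) >= 2)

Result:
COUNT(*)
--------
3       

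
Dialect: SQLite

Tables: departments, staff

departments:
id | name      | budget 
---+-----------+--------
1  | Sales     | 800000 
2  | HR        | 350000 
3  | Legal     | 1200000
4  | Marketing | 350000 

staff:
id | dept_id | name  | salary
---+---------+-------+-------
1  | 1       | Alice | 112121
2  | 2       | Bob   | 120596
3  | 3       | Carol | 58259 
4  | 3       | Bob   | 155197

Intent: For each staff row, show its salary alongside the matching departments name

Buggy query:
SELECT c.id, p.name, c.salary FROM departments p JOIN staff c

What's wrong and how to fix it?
Bug: Missing join condition: each staff row is matched to all departments rows instead of just its own

Fix: Add ON c.dept_id = p.id to the JOIN

Corrected query:
SELECT c.id, p.name, c.salary FROM departments p JOIN staff c ON c.dept_id = p.id

Result:
id | name  | salary
---+-------+-------
1  | Sales | 112121
2  | HR    | 120596
3  | Legal | 58259 
4  | Legal | 155197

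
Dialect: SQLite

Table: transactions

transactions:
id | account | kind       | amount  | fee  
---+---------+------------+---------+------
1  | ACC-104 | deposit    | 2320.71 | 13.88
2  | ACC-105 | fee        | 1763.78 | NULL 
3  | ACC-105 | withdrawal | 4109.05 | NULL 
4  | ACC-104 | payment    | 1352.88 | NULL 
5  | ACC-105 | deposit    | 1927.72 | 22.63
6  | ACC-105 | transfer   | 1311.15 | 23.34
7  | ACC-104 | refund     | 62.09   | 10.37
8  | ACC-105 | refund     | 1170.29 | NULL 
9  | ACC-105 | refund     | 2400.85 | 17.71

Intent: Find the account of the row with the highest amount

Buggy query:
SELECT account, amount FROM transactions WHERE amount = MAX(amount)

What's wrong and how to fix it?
Bug: MAX(amount) is an aggregate and cannot be used directly in WHERE

Fix: Wrap MAX in a scalar subquery so WHERE compares against a single value

Corrected query:
SELECT account, amount FROM transactions WHERE amount = (SELECT MAX(amount) FROM transactions)

Result:
account | amount 
--------+--------
ACC-105 | 4109.05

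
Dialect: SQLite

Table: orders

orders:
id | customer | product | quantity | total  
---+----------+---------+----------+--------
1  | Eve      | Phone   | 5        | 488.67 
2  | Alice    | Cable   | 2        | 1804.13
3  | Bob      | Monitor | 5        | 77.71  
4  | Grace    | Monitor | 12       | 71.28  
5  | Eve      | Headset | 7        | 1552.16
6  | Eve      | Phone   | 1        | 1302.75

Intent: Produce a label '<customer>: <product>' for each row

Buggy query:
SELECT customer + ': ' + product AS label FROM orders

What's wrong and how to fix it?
Bug: SQLite uses || for string concatenation; + coerces text to numbers (yielding 0)

Fix: Replace + with || to concatenate text

Corrected query:
SELECT customer || ': ' || product AS label FROM orders

Result:
label         
--------------
Eve: Phone    
Alice: Cable  
Bob: Monitor  
Grace: Monitor
Eve: Headset  
Eve: Phone    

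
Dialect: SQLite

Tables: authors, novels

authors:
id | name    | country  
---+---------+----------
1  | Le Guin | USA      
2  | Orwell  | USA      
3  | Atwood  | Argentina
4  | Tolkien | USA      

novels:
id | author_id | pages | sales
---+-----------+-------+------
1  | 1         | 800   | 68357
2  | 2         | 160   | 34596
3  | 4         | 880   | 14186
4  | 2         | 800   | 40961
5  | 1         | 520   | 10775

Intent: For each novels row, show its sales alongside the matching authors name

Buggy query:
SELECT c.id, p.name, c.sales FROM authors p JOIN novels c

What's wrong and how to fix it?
Bug: Missing join condition: each novels row is matched to all authors rows instead of just its own

Fix: Specify the join condition linking the foreign key to the parent id

Corrected query:
SELECT c.id, p.name, c.sales FROM authors p JOIN novels c ON c.author_id = p.id

Result:
id | name    | sales
---+---------+------
1  | Le Guin | 68357
2  | Orwell  | 34596
3  | Tolkien | 14186
4  | Orwell  | 40961
5  | Le Guin | 10775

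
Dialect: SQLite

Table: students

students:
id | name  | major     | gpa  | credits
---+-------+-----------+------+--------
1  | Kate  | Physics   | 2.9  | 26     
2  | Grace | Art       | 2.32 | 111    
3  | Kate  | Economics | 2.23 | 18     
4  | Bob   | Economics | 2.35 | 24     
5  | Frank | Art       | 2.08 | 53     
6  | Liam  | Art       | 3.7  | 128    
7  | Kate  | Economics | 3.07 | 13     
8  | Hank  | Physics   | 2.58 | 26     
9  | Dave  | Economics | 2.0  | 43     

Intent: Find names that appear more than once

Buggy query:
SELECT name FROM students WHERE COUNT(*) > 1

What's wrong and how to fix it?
Bug: COUNT(*) is an aggregate and cannot be used in WHERE

Fix: GROUP BY name, then filter groups with HAVING COUNT(*) > 1

Corrected query:
SELECT name FROM students GROUP BY name HAVING COUNT(*) > 1

Result:
name
----
Kate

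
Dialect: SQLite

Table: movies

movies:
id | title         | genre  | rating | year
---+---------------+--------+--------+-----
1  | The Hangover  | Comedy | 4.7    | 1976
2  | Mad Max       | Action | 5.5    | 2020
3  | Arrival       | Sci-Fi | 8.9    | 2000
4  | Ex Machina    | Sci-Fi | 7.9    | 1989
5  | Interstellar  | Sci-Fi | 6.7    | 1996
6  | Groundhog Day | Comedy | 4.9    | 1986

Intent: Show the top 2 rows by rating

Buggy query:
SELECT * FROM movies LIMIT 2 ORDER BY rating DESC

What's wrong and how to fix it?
Bug: ORDER BY cannot follow LIMIT; LIMIT is the final clause

Fix: Swap the clauses: ORDER BY first, then LIMIT

Corrected query:
SELECT * FROM movies ORDER BY rating DESC LIMIT 2

Result:
id | title      | genre  | rating | year
---+------------+--------+--------+-----
3  | Arrival    | Sci-Fi | 8.9    | 2000
4  | Ex Machina | Sci-Fi | 7.9    | 1989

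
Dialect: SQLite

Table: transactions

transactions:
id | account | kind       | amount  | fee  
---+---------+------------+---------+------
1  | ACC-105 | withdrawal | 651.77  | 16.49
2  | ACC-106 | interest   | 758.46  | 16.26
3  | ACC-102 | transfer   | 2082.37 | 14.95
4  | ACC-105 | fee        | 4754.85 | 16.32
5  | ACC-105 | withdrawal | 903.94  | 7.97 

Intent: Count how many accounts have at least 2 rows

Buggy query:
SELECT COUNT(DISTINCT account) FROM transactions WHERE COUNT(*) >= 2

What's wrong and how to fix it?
Bug: COUNT(*) cannot appear in WHERE; the per-group count doesn't exist yet

Fix: Use a subquery that GROUPs and filters with HAVING, then count its rows

Corrected query:
SELECT COUNT(*) FROM (SELECT account FROM transactions GROUP BY account HAVING COUNT(*) >= 2)

Result:
COUNT(*)
--------
1       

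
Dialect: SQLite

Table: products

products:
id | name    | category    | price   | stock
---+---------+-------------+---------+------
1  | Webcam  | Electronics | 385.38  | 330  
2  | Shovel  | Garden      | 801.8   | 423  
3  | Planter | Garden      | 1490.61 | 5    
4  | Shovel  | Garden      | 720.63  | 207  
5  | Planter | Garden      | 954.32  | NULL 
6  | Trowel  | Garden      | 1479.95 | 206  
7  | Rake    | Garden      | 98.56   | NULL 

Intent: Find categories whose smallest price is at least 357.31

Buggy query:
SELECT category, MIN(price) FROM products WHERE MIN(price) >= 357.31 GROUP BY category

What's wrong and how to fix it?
Bug: Aggregates like MIN are computed per group after WHERE runs

Fix: Replace WHERE with HAVING after the GROUP BY

Corrected query:
SELECT category, MIN(price) FROM products GROUP BY category HAVING MIN(price) >= 357.31

Result:
category    | MIN(price)
------------+-----------
Electronics | 385.38    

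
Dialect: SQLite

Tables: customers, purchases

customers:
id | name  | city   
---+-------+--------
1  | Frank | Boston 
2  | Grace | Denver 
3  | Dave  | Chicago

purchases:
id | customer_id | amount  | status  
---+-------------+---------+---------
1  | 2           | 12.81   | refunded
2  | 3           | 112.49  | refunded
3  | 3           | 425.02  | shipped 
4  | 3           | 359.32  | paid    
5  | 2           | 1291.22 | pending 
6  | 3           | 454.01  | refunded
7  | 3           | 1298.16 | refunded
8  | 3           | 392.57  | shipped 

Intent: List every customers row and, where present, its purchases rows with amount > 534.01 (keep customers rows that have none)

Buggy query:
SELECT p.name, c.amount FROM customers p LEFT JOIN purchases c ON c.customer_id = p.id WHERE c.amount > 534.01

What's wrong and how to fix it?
Bug: A WHERE condition on the right-hand table after LEFT JOIN drops unmatched parents

Fix: Move the right-table condition into the ON clause so unmatched parents are kept

Corrected query:
SELECT p.name, c.amount FROM customers p LEFT JOIN purchases c ON c.customer_id = p.id AND c.amount > 534.01

Result:
name  | amount 
------+--------
Frank | NULL   
Grace | 1291.22
Dave  | 1298.16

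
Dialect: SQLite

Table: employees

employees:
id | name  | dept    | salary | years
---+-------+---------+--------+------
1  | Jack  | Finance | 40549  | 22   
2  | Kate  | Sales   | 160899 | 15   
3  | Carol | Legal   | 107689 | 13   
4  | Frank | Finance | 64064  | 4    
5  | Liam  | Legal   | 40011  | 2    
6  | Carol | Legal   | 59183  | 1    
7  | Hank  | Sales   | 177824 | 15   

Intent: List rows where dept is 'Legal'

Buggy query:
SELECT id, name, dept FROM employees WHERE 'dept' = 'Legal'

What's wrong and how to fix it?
Bug: 'dept' in single quotes is a string literal, not the column; the comparison is literal-vs-literal and never true

Fix: Remove the quotes around the column name (or use double quotes for an identifier)

Corrected query:
SELECT id, name, dept FROM employees WHERE dept = 'Legal'

Result:
id | name  | dept 
---+-------+------
3  | Carol | Legal
5  | Liam  | Legal
6  | Carol | Legal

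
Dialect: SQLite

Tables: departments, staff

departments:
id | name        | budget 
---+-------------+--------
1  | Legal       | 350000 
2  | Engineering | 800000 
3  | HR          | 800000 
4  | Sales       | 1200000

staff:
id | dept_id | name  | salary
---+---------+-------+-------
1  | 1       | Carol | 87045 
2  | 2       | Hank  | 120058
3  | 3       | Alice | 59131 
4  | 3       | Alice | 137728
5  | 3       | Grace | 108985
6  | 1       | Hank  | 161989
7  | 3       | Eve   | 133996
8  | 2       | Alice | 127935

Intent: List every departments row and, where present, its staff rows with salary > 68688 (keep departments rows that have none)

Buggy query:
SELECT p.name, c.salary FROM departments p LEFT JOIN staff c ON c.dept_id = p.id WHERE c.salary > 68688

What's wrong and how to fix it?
Bug: Filtering c.salary in WHERE discards the NULL rows produced by LEFT JOIN, turning it into an inner join

Fix: Move the right-table condition into the ON clause so unmatched parents are kept

Corrected query:
SELECT p.name, c.salary FROM departments p LEFT JOIN staff c ON c.dept_id = p.id AND c.salary > 68688

Result:
name        | salary
------------+-------
Legal       | 87045 
Legal       | 161989
Engineering | 120058
Engineering | 127935
HR          | 108985
HR          | 133996
HR          | 137728
Sales       | NULL  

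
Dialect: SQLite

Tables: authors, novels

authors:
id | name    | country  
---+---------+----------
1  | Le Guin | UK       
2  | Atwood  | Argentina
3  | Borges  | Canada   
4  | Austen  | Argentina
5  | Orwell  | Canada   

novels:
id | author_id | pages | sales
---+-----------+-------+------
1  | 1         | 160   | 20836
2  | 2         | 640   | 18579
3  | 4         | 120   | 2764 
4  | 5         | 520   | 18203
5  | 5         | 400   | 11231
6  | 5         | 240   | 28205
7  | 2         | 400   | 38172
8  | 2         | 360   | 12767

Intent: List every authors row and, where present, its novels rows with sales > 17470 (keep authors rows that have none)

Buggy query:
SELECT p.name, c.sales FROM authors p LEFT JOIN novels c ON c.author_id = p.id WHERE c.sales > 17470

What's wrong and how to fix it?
Bug: A WHERE condition on the right-hand table after LEFT JOIN drops unmatched parents

Fix: Put 'c.sales > 17470' in the JOIN's ON clause instead of WHERE

Corrected query:
SELECT p.name, c.sales FROM authors p LEFT JOIN novels c ON c.author_id = p.id AND c.sales > 17470

Result:
name    | sales
--------+------
Le Guin | 20836
Atwood  | 18579
Atwood  | 38172
Borges  | NULL 
Austen  | NULL 
Orwell  | 18203
Orwell  | 28205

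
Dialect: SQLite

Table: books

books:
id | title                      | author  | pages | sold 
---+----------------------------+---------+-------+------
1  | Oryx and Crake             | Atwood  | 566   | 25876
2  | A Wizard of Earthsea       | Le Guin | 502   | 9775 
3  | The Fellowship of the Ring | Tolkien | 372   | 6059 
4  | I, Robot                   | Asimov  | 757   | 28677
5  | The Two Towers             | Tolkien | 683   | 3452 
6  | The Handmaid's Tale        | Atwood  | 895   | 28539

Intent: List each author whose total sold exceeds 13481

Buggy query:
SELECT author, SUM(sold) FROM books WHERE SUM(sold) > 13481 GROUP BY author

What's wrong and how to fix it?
Bug: WHERE runs before GROUP BY, so aggregates aren't available there

Fix: Use HAVING (which filters groups after aggregation) instead of WHERE

Corrected query:
SELECT author, SUM(sold) FROM books GROUP BY author HAVING SUM(sold) > 13481

Result:
author | SUM(sold)
-------+----------
Asimov | 28677    
Atwood | 54415    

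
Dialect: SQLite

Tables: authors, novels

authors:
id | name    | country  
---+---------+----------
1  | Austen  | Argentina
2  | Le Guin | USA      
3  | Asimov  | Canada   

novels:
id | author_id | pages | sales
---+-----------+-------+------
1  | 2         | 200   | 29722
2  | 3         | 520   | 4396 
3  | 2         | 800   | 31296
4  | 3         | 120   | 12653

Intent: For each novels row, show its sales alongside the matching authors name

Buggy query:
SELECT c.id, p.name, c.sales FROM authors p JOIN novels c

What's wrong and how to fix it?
Bug: Missing join condition: each novels row is matched to all authors rows instead of just its own

Fix: Specify the join condition linking the foreign key to the parent id

Corrected query:
SELECT c.id, p.name, c.sales FROM authors p JOIN novels c ON c.author_id = p.id

Result:
id | name    | sales
---+---------+------
1  | Le Guin | 29722
2  | Asimov  | 4396 
3  | Le Guin | 31296
4  | Asimov  | 12653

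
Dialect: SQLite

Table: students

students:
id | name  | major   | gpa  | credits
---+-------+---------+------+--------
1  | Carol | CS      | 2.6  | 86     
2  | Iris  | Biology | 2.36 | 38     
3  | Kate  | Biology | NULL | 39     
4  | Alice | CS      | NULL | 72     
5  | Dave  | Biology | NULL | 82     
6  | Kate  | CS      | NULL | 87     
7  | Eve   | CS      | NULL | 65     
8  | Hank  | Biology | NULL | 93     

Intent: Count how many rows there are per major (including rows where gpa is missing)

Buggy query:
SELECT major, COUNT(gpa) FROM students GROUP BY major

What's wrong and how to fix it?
Bug: COUNT(gpa) skips NULLs, so groups with missing gpa are undercounted

Fix: Replace COUNT(gpa) with COUNT(*)

Corrected query:
SELECT major, COUNT(*) FROM students GROUP BY major

Result:
major   | COUNT(*)
--------+---------
Biology | 4       
CS      | 4       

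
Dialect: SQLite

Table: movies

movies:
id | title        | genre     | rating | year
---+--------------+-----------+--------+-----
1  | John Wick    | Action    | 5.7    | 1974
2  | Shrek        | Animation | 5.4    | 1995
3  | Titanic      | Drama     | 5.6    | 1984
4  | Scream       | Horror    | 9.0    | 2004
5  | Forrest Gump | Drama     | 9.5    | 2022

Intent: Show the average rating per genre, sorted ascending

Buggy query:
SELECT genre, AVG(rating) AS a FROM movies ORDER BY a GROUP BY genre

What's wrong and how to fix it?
Bug: GROUP BY must precede ORDER BY

Fix: Reorder: SELECT … FROM … GROUP BY … ORDER BY …

Corrected query:
SELECT genre, AVG(rating) AS a FROM movies GROUP BY genre ORDER BY a

Result:
genre     | a   
----------+-----
Animation | 5.4 
Action    | 5.7 
Drama     | 7.55
Horror    | 9   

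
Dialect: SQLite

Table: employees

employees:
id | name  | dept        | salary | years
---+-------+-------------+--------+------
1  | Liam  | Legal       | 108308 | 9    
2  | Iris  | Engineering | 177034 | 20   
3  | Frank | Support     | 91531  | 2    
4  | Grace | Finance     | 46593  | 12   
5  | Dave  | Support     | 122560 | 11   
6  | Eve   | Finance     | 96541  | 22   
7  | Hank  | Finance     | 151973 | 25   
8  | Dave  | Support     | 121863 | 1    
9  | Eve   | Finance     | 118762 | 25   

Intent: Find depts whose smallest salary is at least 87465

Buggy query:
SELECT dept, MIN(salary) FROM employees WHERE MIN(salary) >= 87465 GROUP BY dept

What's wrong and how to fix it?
Bug: Aggregates like MIN are computed per group after WHERE runs

Fix: Replace WHERE with HAVING after the GROUP BY

Corrected query:
SELECT dept, MIN(salary) FROM employees GROUP BY dept HAVING MIN(salary) >= 87465

Result:
dept        | MIN(salary)
------------+------------
Engineering | 177034     
Legal       | 108308     
Support     | 91531      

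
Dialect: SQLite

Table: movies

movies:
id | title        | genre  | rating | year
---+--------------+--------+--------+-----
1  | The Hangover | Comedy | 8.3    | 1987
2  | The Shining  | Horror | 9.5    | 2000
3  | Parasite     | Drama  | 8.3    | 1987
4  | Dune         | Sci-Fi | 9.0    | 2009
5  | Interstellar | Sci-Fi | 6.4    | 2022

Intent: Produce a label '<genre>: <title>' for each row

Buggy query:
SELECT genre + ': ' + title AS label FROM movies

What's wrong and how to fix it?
Bug: SQLite uses || for string concatenation; + coerces text to numbers (yielding 0)

Fix: Use the || operator for string concatenation

Corrected query:
SELECT genre || ': ' || title AS label FROM movies

Result:
label               
--------------------
Comedy: The Hangover
Horror: The Shining 
Drama: Parasite     
Sci-Fi: Dune        
Sci-Fi: Interstellar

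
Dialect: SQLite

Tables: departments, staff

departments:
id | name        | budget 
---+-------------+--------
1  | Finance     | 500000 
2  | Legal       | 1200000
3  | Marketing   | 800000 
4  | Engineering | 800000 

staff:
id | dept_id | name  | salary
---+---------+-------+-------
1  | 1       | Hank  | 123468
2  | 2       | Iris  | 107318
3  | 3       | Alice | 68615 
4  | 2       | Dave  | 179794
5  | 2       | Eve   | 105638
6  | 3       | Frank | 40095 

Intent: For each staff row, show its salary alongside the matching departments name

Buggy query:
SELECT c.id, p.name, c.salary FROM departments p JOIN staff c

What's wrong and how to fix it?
Bug: Missing join condition: each staff row is matched to all departments rows instead of just its own

Fix: Specify the join condition linking the foreign key to the parent id

Corrected query:
SELECT c.id, p.name, c.salary FROM departments p JOIN staff c ON c.dept_id = p.id

Result:
id | name      | salary
---+-----------+-------
1  | Finance   | 123468
2  | Legal     | 107318
3  | Marketing | 68615 
4  | Legal     | 179794
5  | Legal     | 105638
6  | Marketing | 40095 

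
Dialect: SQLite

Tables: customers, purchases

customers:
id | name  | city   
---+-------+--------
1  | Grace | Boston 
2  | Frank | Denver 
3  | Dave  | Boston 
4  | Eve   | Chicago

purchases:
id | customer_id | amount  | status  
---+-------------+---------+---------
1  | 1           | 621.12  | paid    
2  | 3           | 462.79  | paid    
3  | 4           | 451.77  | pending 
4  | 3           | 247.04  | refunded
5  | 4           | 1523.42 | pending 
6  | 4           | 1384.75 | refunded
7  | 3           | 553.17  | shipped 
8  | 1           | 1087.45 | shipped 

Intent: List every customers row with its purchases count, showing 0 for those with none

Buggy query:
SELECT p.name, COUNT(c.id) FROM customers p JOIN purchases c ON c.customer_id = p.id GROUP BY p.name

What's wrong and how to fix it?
Bug: INNER JOIN drops customers rows that have no matching purchases rows

Fix: Use LEFT JOIN so parents without children still appear (COUNT(c.id) gives 0)

Corrected query:
SELECT p.name, COUNT(c.id) FROM customers p LEFT JOIN purchases c ON c.customer_id = p.id GROUP BY p.name

Result:
name  | COUNT(c.id)
------+------------
Dave  | 3          
Eve   | 3          
Frank | 0          
Grace | 2          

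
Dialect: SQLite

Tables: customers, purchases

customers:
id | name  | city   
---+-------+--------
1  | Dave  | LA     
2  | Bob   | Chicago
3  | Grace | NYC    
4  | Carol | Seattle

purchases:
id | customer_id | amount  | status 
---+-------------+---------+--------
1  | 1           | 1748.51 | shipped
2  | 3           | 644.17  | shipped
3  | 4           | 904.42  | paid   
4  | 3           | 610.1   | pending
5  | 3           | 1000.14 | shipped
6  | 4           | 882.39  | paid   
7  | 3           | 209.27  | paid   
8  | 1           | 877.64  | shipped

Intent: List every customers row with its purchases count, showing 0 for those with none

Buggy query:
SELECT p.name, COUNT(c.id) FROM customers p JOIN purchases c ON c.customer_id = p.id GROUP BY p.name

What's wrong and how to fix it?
Bug: INNER JOIN drops customers rows that have no matching purchases rows

Fix: Switch to LEFT JOIN to retain unmatched parent rows

Corrected query:
SELECT p.name, COUNT(c.id) FROM customers p LEFT JOIN purchases c ON c.customer_id = p.id GROUP BY p.name

Result:
name  | COUNT(c.id)
------+------------
Bob   | 0          
Carol | 2          
Dave  | 2          
Grace | 4          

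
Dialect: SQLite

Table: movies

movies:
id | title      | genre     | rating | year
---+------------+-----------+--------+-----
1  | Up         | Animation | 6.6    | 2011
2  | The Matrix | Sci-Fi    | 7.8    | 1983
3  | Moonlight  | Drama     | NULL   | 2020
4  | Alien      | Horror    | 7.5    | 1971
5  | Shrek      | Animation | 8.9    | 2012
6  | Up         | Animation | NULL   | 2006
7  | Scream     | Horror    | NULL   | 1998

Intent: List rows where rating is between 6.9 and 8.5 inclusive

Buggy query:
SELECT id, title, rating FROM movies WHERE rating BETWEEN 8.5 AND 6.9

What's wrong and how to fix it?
Bug: The bounds are reversed; BETWEEN a AND b requires a <= b to match anything

Fix: Swap the bounds so the smaller value comes first

Corrected query:
SELECT id, title, rating FROM movies WHERE rating BETWEEN 6.9 AND 8.5

Result:
id | title      | rating
---+------------+-------
2  | The Matrix | 7.8   
4  | Alien      | 7.5   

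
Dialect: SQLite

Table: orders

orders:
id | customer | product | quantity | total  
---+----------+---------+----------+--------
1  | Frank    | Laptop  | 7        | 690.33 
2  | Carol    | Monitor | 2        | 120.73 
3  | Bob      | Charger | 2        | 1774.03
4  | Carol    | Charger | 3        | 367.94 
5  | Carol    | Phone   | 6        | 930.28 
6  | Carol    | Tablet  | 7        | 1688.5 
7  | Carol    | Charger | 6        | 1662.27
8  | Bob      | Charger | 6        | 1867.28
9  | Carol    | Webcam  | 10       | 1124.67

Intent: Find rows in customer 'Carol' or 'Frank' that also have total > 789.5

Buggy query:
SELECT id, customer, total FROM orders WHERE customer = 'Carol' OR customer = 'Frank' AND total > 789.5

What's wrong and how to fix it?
Bug: AND binds tighter than OR, so this parses as customer = 'Carol' OR (customer = 'Frank' AND total > 789.5)

Fix: Add parentheses around the OR so the AND applies to both alternatives

Corrected query:
SELECT id, customer, total FROM orders WHERE (customer = 'Carol' OR customer = 'Frank') AND total > 789.5

Result:
id | customer | total  
---+----------+--------
5  | Carol    | 930.28 
6  | Carol    | 1688.5 
7  | Carol    | 1662.27
9  | Carol    | 1124.67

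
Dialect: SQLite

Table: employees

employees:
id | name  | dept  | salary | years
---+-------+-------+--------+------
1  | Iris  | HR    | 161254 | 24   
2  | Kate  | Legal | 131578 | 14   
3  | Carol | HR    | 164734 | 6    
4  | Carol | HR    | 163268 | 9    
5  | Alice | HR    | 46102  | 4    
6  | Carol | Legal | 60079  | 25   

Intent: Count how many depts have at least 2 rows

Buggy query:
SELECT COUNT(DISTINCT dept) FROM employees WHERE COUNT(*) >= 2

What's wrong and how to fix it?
Bug: COUNT(*) cannot appear in WHERE; the per-group count doesn't exist yet

Fix: Use a subquery that GROUPs and filters with HAVING, then count its rows

Corrected query:
SELECT COUNT(*) FROM (SELECT dept FROM employees GROUP BY dept HAVING COUNT(*) >= 2)

Result:
COUNT(*)
--------
2       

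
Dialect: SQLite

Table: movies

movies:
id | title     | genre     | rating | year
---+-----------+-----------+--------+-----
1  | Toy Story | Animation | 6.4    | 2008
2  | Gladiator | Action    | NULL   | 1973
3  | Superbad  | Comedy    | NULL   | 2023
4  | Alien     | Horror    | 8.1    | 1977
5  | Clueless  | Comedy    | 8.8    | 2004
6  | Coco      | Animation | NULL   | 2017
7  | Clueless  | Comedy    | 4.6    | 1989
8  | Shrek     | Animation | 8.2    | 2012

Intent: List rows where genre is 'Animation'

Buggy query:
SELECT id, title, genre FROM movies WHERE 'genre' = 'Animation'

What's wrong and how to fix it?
Bug: 'genre' in single quotes is a string literal, not the column; the comparison is literal-vs-literal and never true

Fix: Remove the quotes around the column name (or use double quotes for an identifier)

Corrected query:
SELECT id, title, genre FROM movies WHERE genre = 'Animation'

Result:
id | title     | genre    
---+-----------+----------
1  | Toy Story | Animation
6  | Coco      | Animation
8  | Shrek     | Animation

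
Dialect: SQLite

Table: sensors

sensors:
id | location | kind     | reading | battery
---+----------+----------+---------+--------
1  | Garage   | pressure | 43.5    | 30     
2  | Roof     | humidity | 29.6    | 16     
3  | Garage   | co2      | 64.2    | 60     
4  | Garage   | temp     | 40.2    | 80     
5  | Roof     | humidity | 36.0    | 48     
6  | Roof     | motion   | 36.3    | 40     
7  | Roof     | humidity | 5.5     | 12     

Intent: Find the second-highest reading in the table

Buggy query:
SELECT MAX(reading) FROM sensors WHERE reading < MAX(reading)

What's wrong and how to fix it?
Bug: MAX(reading) on the right of the comparison is an aggregate-in-WHERE error

Fix: Compute the overall MAX in a subquery, then take MAX of rows below it

Corrected query:
SELECT MAX(reading) FROM sensors WHERE reading < (SELECT MAX(reading) FROM sensors)

Result:
MAX(reading)
------------
43.5        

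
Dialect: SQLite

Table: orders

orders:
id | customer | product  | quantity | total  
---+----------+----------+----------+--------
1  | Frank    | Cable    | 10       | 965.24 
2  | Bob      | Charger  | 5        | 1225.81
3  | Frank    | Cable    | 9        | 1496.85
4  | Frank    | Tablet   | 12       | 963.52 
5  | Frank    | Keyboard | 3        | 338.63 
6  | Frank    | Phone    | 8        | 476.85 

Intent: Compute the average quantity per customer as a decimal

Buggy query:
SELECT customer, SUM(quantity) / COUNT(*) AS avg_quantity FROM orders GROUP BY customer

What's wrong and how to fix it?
Bug: SUM(quantity) and COUNT(*) are both integers; the division truncates the fractional part

Fix: Cast one side to REAL so the division keeps the fractional part

Corrected query:
SELECT customer, SUM(quantity) * 1.0 / COUNT(*) AS avg_quantity FROM orders GROUP BY customer

Result:
customer | avg_quantity
---------+-------------
Bob      | 5           
Frank    | 8.4         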